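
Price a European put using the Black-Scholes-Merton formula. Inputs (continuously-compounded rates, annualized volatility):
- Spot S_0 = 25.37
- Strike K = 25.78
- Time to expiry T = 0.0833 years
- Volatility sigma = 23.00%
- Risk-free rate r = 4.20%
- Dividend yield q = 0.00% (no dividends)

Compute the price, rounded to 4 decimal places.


Answer: Price = 0.8480

Derivation:
d1 = (ln(S/K) + (r - q + 0.5*sigma^2) * T) / (sigma * sqrt(T)) = -0.15561054
d2 = d1 - sigma * sqrt(T) = -0.22199254
exp(-rT) = 0.99650751; exp(-qT) = 1.00000000
P = K * exp(-rT) * N(-d2) - S_0 * exp(-qT) * N(-d1)
N(-d1) = 0.56182999; N(-d2) = 0.58784015
P = 25.7800 * 0.99650751 * 0.58784015 - 25.3700 * 1.00000000 * 0.56182999 = 0.8480


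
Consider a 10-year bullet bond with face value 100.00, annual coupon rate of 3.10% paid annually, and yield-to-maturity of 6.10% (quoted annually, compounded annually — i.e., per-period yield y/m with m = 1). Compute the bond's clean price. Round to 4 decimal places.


Answer: Price = 78.0240

Derivation:
Coupon per period c = face * coupon_rate / m = 3.100000
Periods per year m = 1; per-period yield y/m = 0.061000
Number of cashflows N = 10
Cashflows (t years, CF_t, discount factor 1/(1+y/m)^(m*t), PV):
  t = 1.0000: CF_t = 3.100000, DF = 0.942507, PV = 2.921772
  t = 2.0000: CF_t = 3.100000, DF = 0.888320, PV = 2.753791
  t = 3.0000: CF_t = 3.100000, DF = 0.837247, PV = 2.595467
  t = 4.0000: CF_t = 3.100000, DF = 0.789112, PV = 2.446246
  t = 5.0000: CF_t = 3.100000, DF = 0.743743, PV = 2.305604
  t = 6.0000: CF_t = 3.100000, DF = 0.700983, PV = 2.173048
  t = 7.0000: CF_t = 3.100000, DF = 0.660682, PV = 2.048113
  t = 8.0000: CF_t = 3.100000, DF = 0.622697, PV = 1.930361
  t = 9.0000: CF_t = 3.100000, DF = 0.586897, PV = 1.819379
  t = 10.0000: CF_t = 103.100000, DF = 0.553154, PV = 57.030191
Price P = sum_t PV_t = 78.023974


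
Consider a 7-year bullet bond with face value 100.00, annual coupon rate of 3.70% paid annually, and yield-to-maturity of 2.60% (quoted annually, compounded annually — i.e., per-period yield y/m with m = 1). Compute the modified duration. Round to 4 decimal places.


Answer: Modified duration = 6.1609

Derivation:
Coupon per period c = face * coupon_rate / m = 3.700000
Periods per year m = 1; per-period yield y/m = 0.026000
Number of cashflows N = 7
Cashflows (t years, CF_t, discount factor 1/(1+y/m)^(m*t), PV):
  t = 1.0000: CF_t = 3.700000, DF = 0.974659, PV = 3.606238
  t = 2.0000: CF_t = 3.700000, DF = 0.949960, PV = 3.514852
  t = 3.0000: CF_t = 3.700000, DF = 0.925887, PV = 3.425781
  t = 4.0000: CF_t = 3.700000, DF = 0.902424, PV = 3.338968
  t = 5.0000: CF_t = 3.700000, DF = 0.879555, PV = 3.254355
  t = 6.0000: CF_t = 3.700000, DF = 0.857266, PV = 3.171886
  t = 7.0000: CF_t = 103.700000, DF = 0.835542, PV = 86.645743
Price P = sum_t PV_t = 106.957823
First compute Macaulay numerator sum_t t * PV_t:
  t * PV_t at t = 1.0000: 3.606238
  t * PV_t at t = 2.0000: 7.029703
  t * PV_t at t = 3.0000: 10.277344
  t * PV_t at t = 4.0000: 13.355873
  t * PV_t at t = 5.0000: 16.271775
  t * PV_t at t = 6.0000: 19.031316
  t * PV_t at t = 7.0000: 606.520202
Macaulay duration D = 676.092450 / 106.957823 = 6.321113
Modified duration = D / (1 + y/m) = 6.321113 / (1 + 0.026000) = 6.160929


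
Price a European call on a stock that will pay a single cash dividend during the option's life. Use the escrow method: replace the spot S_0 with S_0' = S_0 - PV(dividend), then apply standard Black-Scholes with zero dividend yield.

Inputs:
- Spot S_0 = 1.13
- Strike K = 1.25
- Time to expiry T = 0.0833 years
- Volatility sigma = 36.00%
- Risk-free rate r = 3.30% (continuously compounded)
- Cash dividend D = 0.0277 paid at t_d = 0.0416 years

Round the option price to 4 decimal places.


PV(D) = D * exp(-r * t_d) = 0.0277 * 0.99862814 = 0.02766200
S_0' = S_0 - PV(D) = 1.1300 - 0.02766200 = 1.10233800
d1 = (ln(S_0'/K) + (r + sigma^2/2)*T) / (sigma*sqrt(T)) = -1.13148097
d2 = d1 - sigma*sqrt(T) = -1.23538323
exp(-rT) = 0.99725487
N(d1) = 0.12892635; N(d2) = 0.10834395
C = S_0' * N(d1) - K * exp(-rT) * N(d2) = 1.10233800 * 0.12892635 - 1.2500 * 0.99725487 * 0.10834395 = 0.0071

Answer: Price = 0.0071


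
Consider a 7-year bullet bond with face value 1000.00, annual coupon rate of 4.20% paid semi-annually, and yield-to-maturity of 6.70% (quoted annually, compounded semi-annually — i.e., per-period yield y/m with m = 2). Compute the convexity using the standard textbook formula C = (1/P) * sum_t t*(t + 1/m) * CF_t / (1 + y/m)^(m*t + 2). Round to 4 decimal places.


Coupon per period c = face * coupon_rate / m = 21.000000
Periods per year m = 2; per-period yield y/m = 0.033500
Number of cashflows N = 14
Cashflows (t years, CF_t, discount factor 1/(1+y/m)^(m*t), PV):
  t = 0.5000: CF_t = 21.000000, DF = 0.967586, PV = 20.319303
  t = 1.0000: CF_t = 21.000000, DF = 0.936222, PV = 19.660671
  t = 1.5000: CF_t = 21.000000, DF = 0.905876, PV = 19.023387
  t = 2.0000: CF_t = 21.000000, DF = 0.876512, PV = 18.406761
  t = 2.5000: CF_t = 21.000000, DF = 0.848101, PV = 17.810122
  t = 3.0000: CF_t = 21.000000, DF = 0.820611, PV = 17.232822
  t = 3.5000: CF_t = 21.000000, DF = 0.794011, PV = 16.674235
  t = 4.0000: CF_t = 21.000000, DF = 0.768274, PV = 16.133755
  t = 4.5000: CF_t = 21.000000, DF = 0.743371, PV = 15.610793
  t = 5.0000: CF_t = 21.000000, DF = 0.719275, PV = 15.104783
  t = 5.5000: CF_t = 21.000000, DF = 0.695961, PV = 14.615174
  t = 6.0000: CF_t = 21.000000, DF = 0.673402, PV = 14.141436
  t = 6.5000: CF_t = 21.000000, DF = 0.651574, PV = 13.683054
  t = 7.0000: CF_t = 1021.000000, DF = 0.630454, PV = 643.693329
Price P = sum_t PV_t = 862.109627
Convexity numerator sum_t t*(t + 1/m) * CF_t / (1+y/m)^(m*t + 2):
  t = 0.5000: term = 9.511694
  t = 1.0000: term = 27.610141
  t = 1.5000: term = 53.430365
  t = 2.0000: term = 86.164111
  t = 2.5000: term = 125.056765
  t = 3.0000: term = 169.404423
  t = 3.5000: term = 218.551103
  t = 4.0000: term = 271.886091
  t = 4.5000: term = 328.841426
  t = 5.0000: term = 388.889500
  t = 5.5000: term = 451.540783
  t = 6.0000: term = 516.341662
  t = 6.5000: term = 582.872381
  t = 7.0000: term = 31638.606720
Convexity = (1/P) * sum = 34868.707166 / 862.109627 = 40.445793

Answer: Convexity = 40.4458


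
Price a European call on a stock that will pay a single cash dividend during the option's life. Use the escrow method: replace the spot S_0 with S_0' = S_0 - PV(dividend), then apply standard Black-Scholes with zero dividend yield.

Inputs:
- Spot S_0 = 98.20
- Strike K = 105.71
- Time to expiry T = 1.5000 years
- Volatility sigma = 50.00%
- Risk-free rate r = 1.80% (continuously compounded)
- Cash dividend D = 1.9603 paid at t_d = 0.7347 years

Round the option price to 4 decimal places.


PV(D) = D * exp(-r * t_d) = 1.9603 * 0.98686246 = 1.93454648
S_0' = S_0 - PV(D) = 98.2000 - 1.93454648 = 96.26545352
d1 = (ln(S_0'/K) + (r + sigma^2/2)*T) / (sigma*sqrt(T)) = 0.19744524
d2 = d1 - sigma*sqrt(T) = -0.41492720
exp(-rT) = 0.97336124
N(d1) = 0.57826043; N(d2) = 0.33909760
C = S_0' * N(d1) - K * exp(-rT) * N(d2) = 96.26545352 * 0.57826043 - 105.7100 * 0.97336124 * 0.33909760 = 20.7754

Answer: Price = 20.7754


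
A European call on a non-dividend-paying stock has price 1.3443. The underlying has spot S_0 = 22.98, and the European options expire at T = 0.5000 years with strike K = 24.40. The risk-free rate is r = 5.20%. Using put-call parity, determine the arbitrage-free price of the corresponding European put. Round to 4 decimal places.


Answer: Put price = 2.1381

Derivation:
Put-call parity: C - P = S_0 * exp(-qT) - K * exp(-rT).
S_0 * exp(-qT) = 22.9800 * 1.00000000 = 22.98000000
K * exp(-rT) = 24.4000 * 0.97433509 = 23.77377619
P = C - S*exp(-qT) + K*exp(-rT)
P = 1.3443 - 22.98000000 + 23.77377619 = 2.1381


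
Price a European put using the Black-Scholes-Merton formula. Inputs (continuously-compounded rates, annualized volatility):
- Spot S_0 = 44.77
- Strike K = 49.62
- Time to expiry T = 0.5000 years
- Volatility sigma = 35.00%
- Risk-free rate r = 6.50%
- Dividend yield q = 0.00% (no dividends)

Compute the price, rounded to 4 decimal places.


Answer: Price = 6.3837

Derivation:
d1 = (ln(S/K) + (r - q + 0.5*sigma^2) * T) / (sigma * sqrt(T)) = -0.16053630
d2 = d1 - sigma * sqrt(T) = -0.40802367
exp(-rT) = 0.96802245; exp(-qT) = 1.00000000
P = K * exp(-rT) * N(-d2) - S_0 * exp(-qT) * N(-d1)
N(-d1) = 0.56377068; N(-d2) = 0.65837185
P = 49.6200 * 0.96802245 * 0.65837185 - 44.7700 * 1.00000000 * 0.56377068 = 6.3837


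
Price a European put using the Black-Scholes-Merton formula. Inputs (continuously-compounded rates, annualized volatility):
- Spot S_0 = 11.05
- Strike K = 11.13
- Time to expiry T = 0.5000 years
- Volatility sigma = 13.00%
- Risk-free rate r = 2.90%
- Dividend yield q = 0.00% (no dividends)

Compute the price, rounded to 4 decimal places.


d1 = (ln(S/K) + (r - q + 0.5*sigma^2) * T) / (sigma * sqrt(T)) = 0.12522603
d2 = d1 - sigma * sqrt(T) = 0.03330215
exp(-rT) = 0.98560462; exp(-qT) = 1.00000000
P = K * exp(-rT) * N(-d2) - S_0 * exp(-qT) * N(-d1)
N(-d1) = 0.45017231; N(-d2) = 0.48671682
P = 11.1300 * 0.98560462 * 0.48671682 - 11.0500 * 1.00000000 * 0.45017231 = 0.3648

Answer: Price = 0.3648


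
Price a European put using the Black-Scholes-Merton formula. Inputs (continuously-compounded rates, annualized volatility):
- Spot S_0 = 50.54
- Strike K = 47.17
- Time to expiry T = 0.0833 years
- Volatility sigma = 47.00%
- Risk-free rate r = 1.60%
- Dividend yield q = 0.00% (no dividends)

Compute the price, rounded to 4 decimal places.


d1 = (ln(S/K) + (r - q + 0.5*sigma^2) * T) / (sigma * sqrt(T)) = 0.58636334
d2 = d1 - sigma * sqrt(T) = 0.45071316
exp(-rT) = 0.99866809; exp(-qT) = 1.00000000
P = K * exp(-rT) * N(-d2) - S_0 * exp(-qT) * N(-d1)
N(-d1) = 0.27881569; N(-d2) = 0.32609815
P = 47.1700 * 0.99866809 * 0.32609815 - 50.5400 * 1.00000000 * 0.27881569 = 1.2702

Answer: Price = 1.2702


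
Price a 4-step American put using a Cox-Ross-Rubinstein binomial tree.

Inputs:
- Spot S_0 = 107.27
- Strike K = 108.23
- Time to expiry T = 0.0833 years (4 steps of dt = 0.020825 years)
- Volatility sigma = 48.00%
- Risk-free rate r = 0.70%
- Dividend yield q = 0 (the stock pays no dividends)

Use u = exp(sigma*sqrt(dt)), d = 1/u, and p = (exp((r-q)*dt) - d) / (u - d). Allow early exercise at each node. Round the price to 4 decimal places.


Answer: Price = V(0,0) = 6.2306

Derivation:
dt = T/N = 0.020825
u = exp(sigma*sqrt(dt)) = 1.071724; d = 1/u = 0.933076
p = (exp((r-q)*dt) - d) / (u - d) = 0.483741
Discount per step: exp(-r*dt) = 0.999854
Stock lattice S(k, i) with i counting down-moves:
  k=0: S(0,0) = 107.2700
  k=1: S(1,0) = 114.9638; S(1,1) = 100.0911
  k=2: S(2,0) = 123.2094; S(2,1) = 107.2700; S(2,2) = 93.3927
  k=3: S(3,0) = 132.0464; S(3,1) = 114.9638; S(3,2) = 100.0911; S(3,3) = 87.1425
  k=4: S(4,0) = 141.5173; S(4,1) = 123.2094; S(4,2) = 107.2700; S(4,3) = 93.3927; S(4,4) = 81.3106
Terminal payoffs V(N, i) = max(K - S_T, 0):
  V(4,0) = 0.000000; V(4,1) = 0.000000; V(4,2) = 0.960000; V(4,3) = 14.837348; V(4,4) = 26.919405
Backward induction: V(k, i) = exp(-r*dt) * [p * V(k+1, i) + (1-p) * V(k+1, i+1)]; then take max(V_cont, immediate exercise) for American.
  V(3,0) = exp(-r*dt) * [p*0.000000 + (1-p)*0.000000] = 0.000000; exercise = 0.000000; V(3,0) = max -> 0.000000
  V(3,1) = exp(-r*dt) * [p*0.000000 + (1-p)*0.960000] = 0.495536; exercise = 0.000000; V(3,1) = max -> 0.495536
  V(3,2) = exp(-r*dt) * [p*0.960000 + (1-p)*14.837348] = 8.123116; exercise = 8.138893; V(3,2) = max -> 8.138893
  V(3,3) = exp(-r*dt) * [p*14.837348 + (1-p)*26.919405] = 21.071742; exercise = 21.087519; V(3,3) = max -> 21.087519
  V(2,0) = exp(-r*dt) * [p*0.000000 + (1-p)*0.495536] = 0.255787; exercise = 0.000000; V(2,0) = max -> 0.255787
  V(2,1) = exp(-r*dt) * [p*0.495536 + (1-p)*8.138893] = 4.440837; exercise = 0.960000; V(2,1) = max -> 4.440837
  V(2,2) = exp(-r*dt) * [p*8.138893 + (1-p)*21.087519] = 14.821572; exercise = 14.837348; V(2,2) = max -> 14.837348
  V(1,0) = exp(-r*dt) * [p*0.255787 + (1-p)*4.440837] = 2.416003; exercise = 0.000000; V(1,0) = max -> 2.416003
  V(1,1) = exp(-r*dt) * [p*4.440837 + (1-p)*14.837348] = 9.806696; exercise = 8.138893; V(1,1) = max -> 9.806696
  V(0,0) = exp(-r*dt) * [p*2.416003 + (1-p)*9.806696] = 6.230604; exercise = 0.960000; V(0,0) = max -> 6.230604


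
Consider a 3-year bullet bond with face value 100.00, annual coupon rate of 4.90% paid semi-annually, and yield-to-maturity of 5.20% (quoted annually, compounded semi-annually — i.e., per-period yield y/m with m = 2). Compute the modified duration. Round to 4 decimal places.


Coupon per period c = face * coupon_rate / m = 2.450000
Periods per year m = 2; per-period yield y/m = 0.026000
Number of cashflows N = 6
Cashflows (t years, CF_t, discount factor 1/(1+y/m)^(m*t), PV):
  t = 0.5000: CF_t = 2.450000, DF = 0.974659, PV = 2.387914
  t = 1.0000: CF_t = 2.450000, DF = 0.949960, PV = 2.327402
  t = 1.5000: CF_t = 2.450000, DF = 0.925887, PV = 2.268423
  t = 2.0000: CF_t = 2.450000, DF = 0.902424, PV = 2.210938
  t = 2.5000: CF_t = 2.450000, DF = 0.879555, PV = 2.154911
  t = 3.0000: CF_t = 102.450000, DF = 0.857266, PV = 87.826949
Price P = sum_t PV_t = 99.176537
First compute Macaulay numerator sum_t t * PV_t:
  t * PV_t at t = 0.5000: 1.193957
  t * PV_t at t = 1.0000: 2.327402
  t * PV_t at t = 1.5000: 3.402634
  t * PV_t at t = 2.0000: 4.421877
  t * PV_t at t = 2.5000: 5.387277
  t * PV_t at t = 3.0000: 263.480848
Macaulay duration D = 280.213995 / 99.176537 = 2.825406
Modified duration = D / (1 + y/m) = 2.825406 / (1 + 0.026000) = 2.753807

Answer: Modified duration = 2.7538


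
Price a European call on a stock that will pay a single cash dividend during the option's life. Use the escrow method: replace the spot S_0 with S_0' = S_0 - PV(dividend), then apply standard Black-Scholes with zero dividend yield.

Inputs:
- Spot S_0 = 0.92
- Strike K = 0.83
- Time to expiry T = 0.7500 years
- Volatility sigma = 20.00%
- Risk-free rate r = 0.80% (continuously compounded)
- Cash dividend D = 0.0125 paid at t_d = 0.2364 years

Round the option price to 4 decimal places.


PV(D) = D * exp(-r * t_d) = 0.0125 * 0.99811059 = 0.01247638
S_0' = S_0 - PV(D) = 0.9200 - 0.01247638 = 0.90752362
d1 = (ln(S_0'/K) + (r + sigma^2/2)*T) / (sigma*sqrt(T)) = 0.63678207
d2 = d1 - sigma*sqrt(T) = 0.46357699
exp(-rT) = 0.99401796
N(d1) = 0.73786660; N(d2) = 0.67852458
C = S_0' * N(d1) - K * exp(-rT) * N(d2) = 0.90752362 * 0.73786660 - 0.8300 * 0.99401796 * 0.67852458 = 0.1098

Answer: Price = 0.1098


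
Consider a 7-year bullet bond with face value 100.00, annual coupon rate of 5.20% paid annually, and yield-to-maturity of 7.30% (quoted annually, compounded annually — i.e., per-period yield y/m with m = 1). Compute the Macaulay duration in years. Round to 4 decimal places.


Coupon per period c = face * coupon_rate / m = 5.200000
Periods per year m = 1; per-period yield y/m = 0.073000
Number of cashflows N = 7
Cashflows (t years, CF_t, discount factor 1/(1+y/m)^(m*t), PV):
  t = 1.0000: CF_t = 5.200000, DF = 0.931966, PV = 4.846226
  t = 2.0000: CF_t = 5.200000, DF = 0.868561, PV = 4.516520
  t = 3.0000: CF_t = 5.200000, DF = 0.809470, PV = 4.209245
  t = 4.0000: CF_t = 5.200000, DF = 0.754399, PV = 3.922875
  t = 5.0000: CF_t = 5.200000, DF = 0.703075, PV = 3.655988
  t = 6.0000: CF_t = 5.200000, DF = 0.655242, PV = 3.407258
  t = 7.0000: CF_t = 105.200000, DF = 0.610663, PV = 64.241798
Price P = sum_t PV_t = 88.799908
Macaulay numerator sum_t t * PV_t:
  t * PV_t at t = 1.0000: 4.846226
  t * PV_t at t = 2.0000: 9.033039
  t * PV_t at t = 3.0000: 12.627734
  t * PV_t at t = 4.0000: 15.691499
  t * PV_t at t = 5.0000: 18.279939
  t * PV_t at t = 6.0000: 20.443548
  t * PV_t at t = 7.0000: 449.692585
Macaulay duration D = (sum_t t * PV_t) / P = 530.614569 / 88.799908 = 5.975395

Answer: Macaulay duration = 5.9754 years


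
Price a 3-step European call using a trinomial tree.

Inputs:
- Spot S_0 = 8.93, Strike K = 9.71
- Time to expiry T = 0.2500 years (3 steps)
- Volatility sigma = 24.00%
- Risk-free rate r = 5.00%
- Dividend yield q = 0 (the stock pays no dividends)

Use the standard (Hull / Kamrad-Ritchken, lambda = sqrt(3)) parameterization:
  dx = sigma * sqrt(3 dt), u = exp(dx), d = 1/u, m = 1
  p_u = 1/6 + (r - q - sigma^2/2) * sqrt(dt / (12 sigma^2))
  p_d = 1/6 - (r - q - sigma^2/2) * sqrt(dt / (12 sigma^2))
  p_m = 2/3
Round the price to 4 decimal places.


Answer: Price = V(0,0) = 0.2016

Derivation:
dt = T/N = 0.083333; dx = sigma*sqrt(3*dt) = 0.120000
u = exp(dx) = 1.127497; d = 1/u = 0.886920
p_u = 0.174028, p_m = 0.666667, p_d = 0.159306
Discount per step: exp(-r*dt) = 0.995842
Stock lattice S(k, j) with j the centered position index:
  k=0: S(0,+0) = 8.9300
  k=1: S(1,-1) = 7.9202; S(1,+0) = 8.9300; S(1,+1) = 10.0685
  k=2: S(2,-2) = 7.0246; S(2,-1) = 7.9202; S(2,+0) = 8.9300; S(2,+1) = 10.0685; S(2,+2) = 11.3523
  k=3: S(3,-3) = 6.2302; S(3,-2) = 7.0246; S(3,-1) = 7.9202; S(3,+0) = 8.9300; S(3,+1) = 10.0685; S(3,+2) = 11.3523; S(3,+3) = 12.7996
Terminal payoffs V(N, j) = max(S_T - K, 0):
  V(3,-3) = 0.000000; V(3,-2) = 0.000000; V(3,-1) = 0.000000; V(3,+0) = 0.000000; V(3,+1) = 0.358547; V(3,+2) = 1.642255; V(3,+3) = 3.089632
Backward induction: V(k, j) = exp(-r*dt) * [p_u * V(k+1, j+1) + p_m * V(k+1, j) + p_d * V(k+1, j-1)]
  V(2,-2) = exp(-r*dt) * [p_u*0.000000 + p_m*0.000000 + p_d*0.000000] = 0.000000
  V(2,-1) = exp(-r*dt) * [p_u*0.000000 + p_m*0.000000 + p_d*0.000000] = 0.000000
  V(2,+0) = exp(-r*dt) * [p_u*0.358547 + p_m*0.000000 + p_d*0.000000] = 0.062138
  V(2,+1) = exp(-r*dt) * [p_u*1.642255 + p_m*0.358547 + p_d*0.000000] = 0.522647
  V(2,+2) = exp(-r*dt) * [p_u*3.089632 + p_m*1.642255 + p_d*0.358547] = 1.682611
  V(1,-1) = exp(-r*dt) * [p_u*0.062138 + p_m*0.000000 + p_d*0.000000] = 0.010769
  V(1,+0) = exp(-r*dt) * [p_u*0.522647 + p_m*0.062138 + p_d*0.000000] = 0.131830
  V(1,+1) = exp(-r*dt) * [p_u*1.682611 + p_m*0.522647 + p_d*0.062138] = 0.648444
  V(0,+0) = exp(-r*dt) * [p_u*0.648444 + p_m*0.131830 + p_d*0.010769] = 0.201607


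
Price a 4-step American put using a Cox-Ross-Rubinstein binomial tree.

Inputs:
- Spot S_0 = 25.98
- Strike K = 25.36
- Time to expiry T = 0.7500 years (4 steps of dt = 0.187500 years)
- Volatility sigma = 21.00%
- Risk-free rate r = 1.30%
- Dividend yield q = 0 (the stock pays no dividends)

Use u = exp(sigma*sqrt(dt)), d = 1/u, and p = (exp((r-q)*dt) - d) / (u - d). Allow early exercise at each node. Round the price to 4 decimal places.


dt = T/N = 0.187500
u = exp(sigma*sqrt(dt)) = 1.095195; d = 1/u = 0.913079
p = (exp((r-q)*dt) - d) / (u - d) = 0.490683
Discount per step: exp(-r*dt) = 0.997565
Stock lattice S(k, i) with i counting down-moves:
  k=0: S(0,0) = 25.9800
  k=1: S(1,0) = 28.4532; S(1,1) = 23.7218
  k=2: S(2,0) = 31.1618; S(2,1) = 25.9800; S(2,2) = 21.6599
  k=3: S(3,0) = 34.1282; S(3,1) = 28.4532; S(3,2) = 23.7218; S(3,3) = 19.7772
  k=4: S(4,0) = 37.3771; S(4,1) = 31.1618; S(4,2) = 25.9800; S(4,3) = 21.6599; S(4,4) = 18.0581
Terminal payoffs V(N, i) = max(K - S_T, 0):
  V(4,0) = 0.000000; V(4,1) = 0.000000; V(4,2) = 0.000000; V(4,3) = 3.700121; V(4,4) = 7.301864
Backward induction: V(k, i) = exp(-r*dt) * [p * V(k+1, i) + (1-p) * V(k+1, i+1)]; then take max(V_cont, immediate exercise) for American.
  V(3,0) = exp(-r*dt) * [p*0.000000 + (1-p)*0.000000] = 0.000000; exercise = 0.000000; V(3,0) = max -> 0.000000
  V(3,1) = exp(-r*dt) * [p*0.000000 + (1-p)*0.000000] = 0.000000; exercise = 0.000000; V(3,1) = max -> 0.000000
  V(3,2) = exp(-r*dt) * [p*0.000000 + (1-p)*3.700121] = 1.879946; exercise = 1.638203; V(3,2) = max -> 1.879946
  V(3,3) = exp(-r*dt) * [p*3.700121 + (1-p)*7.301864] = 5.521075; exercise = 5.582815; V(3,3) = max -> 5.582815
  V(2,0) = exp(-r*dt) * [p*0.000000 + (1-p)*0.000000] = 0.000000; exercise = 0.000000; V(2,0) = max -> 0.000000
  V(2,1) = exp(-r*dt) * [p*0.000000 + (1-p)*1.879946] = 0.955157; exercise = 0.000000; V(2,1) = max -> 0.955157
  V(2,2) = exp(-r*dt) * [p*1.879946 + (1-p)*5.582815] = 3.756711; exercise = 3.700121; V(2,2) = max -> 3.756711
  V(1,0) = exp(-r*dt) * [p*0.000000 + (1-p)*0.955157] = 0.485293; exercise = 0.000000; V(1,0) = max -> 0.485293
  V(1,1) = exp(-r*dt) * [p*0.955157 + (1-p)*3.756711] = 2.376237; exercise = 1.638203; V(1,1) = max -> 2.376237
  V(0,0) = exp(-r*dt) * [p*0.485293 + (1-p)*2.376237] = 1.444857; exercise = 0.000000; V(0,0) = max -> 1.444857

Answer: Price = V(0,0) = 1.4449


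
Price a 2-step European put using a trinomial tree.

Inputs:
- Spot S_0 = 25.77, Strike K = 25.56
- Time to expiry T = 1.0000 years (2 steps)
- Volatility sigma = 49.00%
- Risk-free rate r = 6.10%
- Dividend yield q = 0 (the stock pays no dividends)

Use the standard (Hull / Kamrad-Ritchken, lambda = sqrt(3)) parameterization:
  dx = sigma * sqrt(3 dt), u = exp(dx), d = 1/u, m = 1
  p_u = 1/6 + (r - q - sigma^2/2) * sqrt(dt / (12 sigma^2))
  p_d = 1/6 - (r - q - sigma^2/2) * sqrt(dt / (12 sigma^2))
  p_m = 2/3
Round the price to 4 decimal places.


dt = T/N = 0.500000; dx = sigma*sqrt(3*dt) = 0.600125
u = exp(dx) = 1.822347; d = 1/u = 0.548743
p_u = 0.142068, p_m = 0.666667, p_d = 0.191266
Discount per step: exp(-r*dt) = 0.969960
Stock lattice S(k, j) with j the centered position index:
  k=0: S(0,+0) = 25.7700
  k=1: S(1,-1) = 14.1411; S(1,+0) = 25.7700; S(1,+1) = 46.9619
  k=2: S(2,-2) = 7.7598; S(2,-1) = 14.1411; S(2,+0) = 25.7700; S(2,+1) = 46.9619; S(2,+2) = 85.5808
Terminal payoffs V(N, j) = max(K - S_T, 0):
  V(2,-2) = 17.800165; V(2,-1) = 11.418892; V(2,+0) = 0.000000; V(2,+1) = 0.000000; V(2,+2) = 0.000000
Backward induction: V(k, j) = exp(-r*dt) * [p_u * V(k+1, j+1) + p_m * V(k+1, j) + p_d * V(k+1, j-1)]
  V(1,-1) = exp(-r*dt) * [p_u*0.000000 + p_m*11.418892 + p_d*17.800165] = 10.686205
  V(1,+0) = exp(-r*dt) * [p_u*0.000000 + p_m*0.000000 + p_d*11.418892] = 2.118435
  V(1,+1) = exp(-r*dt) * [p_u*0.000000 + p_m*0.000000 + p_d*0.000000] = 0.000000
  V(0,+0) = exp(-r*dt) * [p_u*0.000000 + p_m*2.118435 + p_d*10.686205] = 3.352372

Answer: Price = V(0,0) = 3.3524


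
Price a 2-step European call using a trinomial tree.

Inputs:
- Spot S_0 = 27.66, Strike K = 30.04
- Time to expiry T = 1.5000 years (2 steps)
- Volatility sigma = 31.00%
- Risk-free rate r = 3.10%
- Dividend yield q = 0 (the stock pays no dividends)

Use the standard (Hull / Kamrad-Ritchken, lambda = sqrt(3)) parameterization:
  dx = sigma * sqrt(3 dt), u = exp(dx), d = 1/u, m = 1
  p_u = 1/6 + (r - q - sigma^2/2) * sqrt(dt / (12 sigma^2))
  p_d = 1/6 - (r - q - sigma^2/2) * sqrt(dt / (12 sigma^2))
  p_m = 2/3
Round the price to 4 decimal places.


Answer: Price = V(0,0) = 3.6181

Derivation:
dt = T/N = 0.750000; dx = sigma*sqrt(3*dt) = 0.465000
u = exp(dx) = 1.592014; d = 1/u = 0.628135
p_u = 0.152917, p_m = 0.666667, p_d = 0.180417
Discount per step: exp(-r*dt) = 0.977018
Stock lattice S(k, j) with j the centered position index:
  k=0: S(0,+0) = 27.6600
  k=1: S(1,-1) = 17.3742; S(1,+0) = 27.6600; S(1,+1) = 44.0351
  k=2: S(2,-2) = 10.9134; S(2,-1) = 17.3742; S(2,+0) = 27.6600; S(2,+1) = 44.0351; S(2,+2) = 70.1045
Terminal payoffs V(N, j) = max(S_T - K, 0):
  V(2,-2) = 0.000000; V(2,-1) = 0.000000; V(2,+0) = 0.000000; V(2,+1) = 13.995112; V(2,+2) = 40.064524
Backward induction: V(k, j) = exp(-r*dt) * [p_u * V(k+1, j+1) + p_m * V(k+1, j) + p_d * V(k+1, j-1)]
  V(1,-1) = exp(-r*dt) * [p_u*0.000000 + p_m*0.000000 + p_d*0.000000] = 0.000000
  V(1,+0) = exp(-r*dt) * [p_u*13.995112 + p_m*0.000000 + p_d*0.000000] = 2.090903
  V(1,+1) = exp(-r*dt) * [p_u*40.064524 + p_m*13.995112 + p_d*0.000000] = 15.101388
  V(0,+0) = exp(-r*dt) * [p_u*15.101388 + p_m*2.090903 + p_d*0.000000] = 3.618083


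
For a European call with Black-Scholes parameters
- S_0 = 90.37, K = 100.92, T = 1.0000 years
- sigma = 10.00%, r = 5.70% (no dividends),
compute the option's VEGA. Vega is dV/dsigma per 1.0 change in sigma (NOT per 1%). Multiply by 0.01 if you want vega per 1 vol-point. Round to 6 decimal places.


d1 = -0.4841576986; d2 = -0.5841576986
phi(d1) = 0.3548206346; exp(-qT) = 1.0000000000; exp(-rT) = 0.9445940694
Vega = S * exp(-qT) * phi(d1) * sqrt(T) = 90.3700 * 1.0000000000 * 0.3548206346 * 1.0000000000 = 32.065141

Answer: Vega = 32.065141


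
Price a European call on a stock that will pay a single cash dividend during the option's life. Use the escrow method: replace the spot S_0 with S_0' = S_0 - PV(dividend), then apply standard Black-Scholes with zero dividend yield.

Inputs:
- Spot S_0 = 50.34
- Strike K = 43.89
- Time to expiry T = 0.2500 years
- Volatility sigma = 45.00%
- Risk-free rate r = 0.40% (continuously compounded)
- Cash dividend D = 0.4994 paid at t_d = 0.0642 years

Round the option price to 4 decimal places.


PV(D) = D * exp(-r * t_d) = 0.4994 * 0.99974323 = 0.49927177
S_0' = S_0 - PV(D) = 50.3400 - 0.49927177 = 49.84072823
d1 = (ln(S_0'/K) + (r + sigma^2/2)*T) / (sigma*sqrt(T)) = 0.68203770
d2 = d1 - sigma*sqrt(T) = 0.45703770
exp(-rT) = 0.99900050
N(d1) = 0.75239244; N(d2) = 0.67617803
C = S_0' * N(d1) - K * exp(-rT) * N(d2) = 49.84072823 * 0.75239244 - 43.8900 * 0.99900050 * 0.67617803 = 7.8520

Answer: Price = 7.8520


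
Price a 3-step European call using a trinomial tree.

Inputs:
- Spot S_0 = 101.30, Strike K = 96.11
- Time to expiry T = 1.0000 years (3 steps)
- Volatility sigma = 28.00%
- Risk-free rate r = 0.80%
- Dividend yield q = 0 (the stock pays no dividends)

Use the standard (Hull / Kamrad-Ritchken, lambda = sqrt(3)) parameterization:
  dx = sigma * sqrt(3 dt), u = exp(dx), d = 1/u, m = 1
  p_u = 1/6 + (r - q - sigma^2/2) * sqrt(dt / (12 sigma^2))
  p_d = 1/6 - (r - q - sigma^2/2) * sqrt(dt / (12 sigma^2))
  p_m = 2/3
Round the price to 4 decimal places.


Answer: Price = V(0,0) = 13.9589

Derivation:
dt = T/N = 0.333333; dx = sigma*sqrt(3*dt) = 0.280000
u = exp(dx) = 1.323130; d = 1/u = 0.755784
p_u = 0.148095, p_m = 0.666667, p_d = 0.185238
Discount per step: exp(-r*dt) = 0.997337
Stock lattice S(k, j) with j the centered position index:
  k=0: S(0,+0) = 101.3000
  k=1: S(1,-1) = 76.5609; S(1,+0) = 101.3000; S(1,+1) = 134.0330
  k=2: S(2,-2) = 57.8635; S(2,-1) = 76.5609; S(2,+0) = 101.3000; S(2,+1) = 134.0330; S(2,+2) = 177.3431
  k=3: S(3,-3) = 43.7323; S(3,-2) = 57.8635; S(3,-1) = 76.5609; S(3,+0) = 101.3000; S(3,+1) = 134.0330; S(3,+2) = 177.3431; S(3,+3) = 234.6480
Terminal payoffs V(N, j) = max(S_T - K, 0):
  V(3,-3) = 0.000000; V(3,-2) = 0.000000; V(3,-1) = 0.000000; V(3,+0) = 5.190000; V(3,+1) = 37.923050; V(3,+2) = 81.233124; V(3,+3) = 138.537975
Backward induction: V(k, j) = exp(-r*dt) * [p_u * V(k+1, j+1) + p_m * V(k+1, j) + p_d * V(k+1, j-1)]
  V(2,-2) = exp(-r*dt) * [p_u*0.000000 + p_m*0.000000 + p_d*0.000000] = 0.000000
  V(2,-1) = exp(-r*dt) * [p_u*5.190000 + p_m*0.000000 + p_d*0.000000] = 0.766567
  V(2,+0) = exp(-r*dt) * [p_u*37.923050 + p_m*5.190000 + p_d*0.000000] = 9.052052
  V(2,+1) = exp(-r*dt) * [p_u*81.233124 + p_m*37.923050 + p_d*5.190000] = 38.171731
  V(2,+2) = exp(-r*dt) * [p_u*138.537975 + p_m*81.233124 + p_d*37.923050] = 81.479456
  V(1,-1) = exp(-r*dt) * [p_u*9.052052 + p_m*0.766567 + p_d*0.000000] = 1.846680
  V(1,+0) = exp(-r*dt) * [p_u*38.171731 + p_m*9.052052 + p_d*0.766567] = 11.798246
  V(1,+1) = exp(-r*dt) * [p_u*81.479456 + p_m*38.171731 + p_d*9.052052] = 39.086954
  V(0,+0) = exp(-r*dt) * [p_u*39.086954 + p_m*11.798246 + p_d*1.846680] = 13.958891


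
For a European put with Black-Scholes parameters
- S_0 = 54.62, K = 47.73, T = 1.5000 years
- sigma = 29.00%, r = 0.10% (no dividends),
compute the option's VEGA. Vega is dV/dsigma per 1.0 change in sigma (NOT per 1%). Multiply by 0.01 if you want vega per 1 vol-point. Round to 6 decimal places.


Answer: Vega = 22.795858

Derivation:
d1 = 0.5614539775; d2 = 0.2062779647
phi(d1) = 0.3407678526; exp(-qT) = 1.0000000000; exp(-rT) = 0.9985011244
Vega = S * exp(-qT) * phi(d1) * sqrt(T) = 54.6200 * 1.0000000000 * 0.3407678526 * 1.2247448714 = 22.795858


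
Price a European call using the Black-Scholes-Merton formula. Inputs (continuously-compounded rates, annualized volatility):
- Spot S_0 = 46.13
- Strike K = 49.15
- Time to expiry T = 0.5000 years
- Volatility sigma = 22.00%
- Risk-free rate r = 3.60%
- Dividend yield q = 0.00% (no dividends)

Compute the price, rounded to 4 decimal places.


d1 = (ln(S/K) + (r - q + 0.5*sigma^2) * T) / (sigma * sqrt(T)) = -0.21414632
d2 = d1 - sigma * sqrt(T) = -0.36970981
exp(-rT) = 0.98216103; exp(-qT) = 1.00000000
C = S_0 * exp(-qT) * N(d1) - K * exp(-rT) * N(d2)
N(d1) = 0.41521648; N(d2) = 0.35579936
C = 46.1300 * 1.00000000 * 0.41521648 - 49.1500 * 0.98216103 * 0.35579936 = 1.9784

Answer: Price = 1.9784


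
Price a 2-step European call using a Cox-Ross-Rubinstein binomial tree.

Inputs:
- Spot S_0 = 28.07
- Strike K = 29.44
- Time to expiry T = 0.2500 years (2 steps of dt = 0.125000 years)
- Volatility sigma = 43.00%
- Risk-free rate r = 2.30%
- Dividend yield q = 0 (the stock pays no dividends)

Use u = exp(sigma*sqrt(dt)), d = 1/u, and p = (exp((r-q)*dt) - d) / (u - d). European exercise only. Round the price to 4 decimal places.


dt = T/N = 0.125000
u = exp(sigma*sqrt(dt)) = 1.164193; d = 1/u = 0.858964
p = (exp((r-q)*dt) - d) / (u - d) = 0.471499
Discount per step: exp(-r*dt) = 0.997129
Stock lattice S(k, i) with i counting down-moves:
  k=0: S(0,0) = 28.0700
  k=1: S(1,0) = 32.6789; S(1,1) = 24.1111
  k=2: S(2,0) = 38.0445; S(2,1) = 28.0700; S(2,2) = 20.7106
Terminal payoffs V(N, i) = max(S_T - K, 0):
  V(2,0) = 8.604530; V(2,1) = 0.000000; V(2,2) = 0.000000
Backward induction: V(k, i) = exp(-r*dt) * [p * V(k+1, i) + (1-p) * V(k+1, i+1)].
  V(1,0) = exp(-r*dt) * [p*8.604530 + (1-p)*0.000000] = 4.045378
  V(1,1) = exp(-r*dt) * [p*0.000000 + (1-p)*0.000000] = 0.000000
  V(0,0) = exp(-r*dt) * [p*4.045378 + (1-p)*0.000000] = 1.901915

Answer: Price = V(0,0) = 1.9019


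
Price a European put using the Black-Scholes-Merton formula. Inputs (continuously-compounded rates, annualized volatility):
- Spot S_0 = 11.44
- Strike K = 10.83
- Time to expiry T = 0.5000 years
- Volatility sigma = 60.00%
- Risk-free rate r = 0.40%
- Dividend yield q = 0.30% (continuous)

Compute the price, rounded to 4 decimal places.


Answer: Price = 1.5757

Derivation:
d1 = (ln(S/K) + (r - q + 0.5*sigma^2) * T) / (sigma * sqrt(T)) = 0.34246578
d2 = d1 - sigma * sqrt(T) = -0.08179829
exp(-rT) = 0.99800200; exp(-qT) = 0.99850112
P = K * exp(-rT) * N(-d2) - S_0 * exp(-qT) * N(-d1)
N(-d1) = 0.36600020; N(-d2) = 0.53259644
P = 10.8300 * 0.99800200 * 0.53259644 - 11.4400 * 0.99850112 * 0.36600020 = 1.5757


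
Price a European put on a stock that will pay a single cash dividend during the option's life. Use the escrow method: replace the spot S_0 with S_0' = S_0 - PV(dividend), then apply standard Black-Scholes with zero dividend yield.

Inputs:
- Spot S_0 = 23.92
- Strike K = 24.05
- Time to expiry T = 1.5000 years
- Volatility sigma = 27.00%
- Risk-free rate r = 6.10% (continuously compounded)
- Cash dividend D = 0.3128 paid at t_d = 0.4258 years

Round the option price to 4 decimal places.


PV(D) = D * exp(-r * t_d) = 0.3128 * 0.97436062 = 0.30478000
S_0' = S_0 - PV(D) = 23.9200 - 0.30478000 = 23.61522000
d1 = (ln(S_0'/K) + (r + sigma^2/2)*T) / (sigma*sqrt(T)) = 0.38687248
d2 = d1 - sigma*sqrt(T) = 0.05619136
exp(-rT) = 0.91256132
N(-d1) = 0.34942531; N(-d2) = 0.47759468
P = K * exp(-rT) * N(-d2) - S_0' * N(-d1) = 24.0500 * 0.91256132 * 0.47759468 - 23.61522000 * 0.34942531 = 2.2301

Answer: Price = 2.2301


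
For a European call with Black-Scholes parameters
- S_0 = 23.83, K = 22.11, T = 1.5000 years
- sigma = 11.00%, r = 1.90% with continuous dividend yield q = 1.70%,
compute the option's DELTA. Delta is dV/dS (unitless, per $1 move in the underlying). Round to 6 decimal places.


Answer: Delta = 0.722113

Derivation:
d1 = 0.6457025405; d2 = 0.5109806046
phi(d1) = 0.3238728046; exp(-qT) = 0.9748223790; exp(-rT) = 0.9719022941
N(d1) = 0.7407639925
Delta = exp(-qT) * N(d1) = 0.9748223790 * 0.7407639925 = 0.722113


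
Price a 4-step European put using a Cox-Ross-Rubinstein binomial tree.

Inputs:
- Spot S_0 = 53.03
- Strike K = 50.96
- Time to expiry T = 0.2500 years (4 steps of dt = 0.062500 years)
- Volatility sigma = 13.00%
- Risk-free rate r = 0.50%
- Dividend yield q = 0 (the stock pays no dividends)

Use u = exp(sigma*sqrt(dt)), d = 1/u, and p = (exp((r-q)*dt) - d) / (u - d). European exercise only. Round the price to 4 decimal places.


dt = T/N = 0.062500
u = exp(sigma*sqrt(dt)) = 1.033034; d = 1/u = 0.968022
p = (exp((r-q)*dt) - d) / (u - d) = 0.496683
Discount per step: exp(-r*dt) = 0.999688
Stock lattice S(k, i) with i counting down-moves:
  k=0: S(0,0) = 53.0300
  k=1: S(1,0) = 54.7818; S(1,1) = 51.3342
  k=2: S(2,0) = 56.5914; S(2,1) = 53.0300; S(2,2) = 49.6927
  k=3: S(3,0) = 58.4609; S(3,1) = 54.7818; S(3,2) = 51.3342; S(3,3) = 48.1036
  k=4: S(4,0) = 60.3921; S(4,1) = 56.5914; S(4,2) = 53.0300; S(4,3) = 49.6927; S(4,4) = 46.5654
Terminal payoffs V(N, i) = max(K - S_T, 0):
  V(4,0) = 0.000000; V(4,1) = 0.000000; V(4,2) = 0.000000; V(4,3) = 1.267312; V(4,4) = 4.394599
Backward induction: V(k, i) = exp(-r*dt) * [p * V(k+1, i) + (1-p) * V(k+1, i+1)].
  V(3,0) = exp(-r*dt) * [p*0.000000 + (1-p)*0.000000] = 0.000000
  V(3,1) = exp(-r*dt) * [p*0.000000 + (1-p)*0.000000] = 0.000000
  V(3,2) = exp(-r*dt) * [p*0.000000 + (1-p)*1.267312] = 0.637660
  V(3,3) = exp(-r*dt) * [p*1.267312 + (1-p)*4.394599] = 2.840440
  V(2,0) = exp(-r*dt) * [p*0.000000 + (1-p)*0.000000] = 0.000000
  V(2,1) = exp(-r*dt) * [p*0.000000 + (1-p)*0.637660] = 0.320845
  V(2,2) = exp(-r*dt) * [p*0.637660 + (1-p)*2.840440] = 1.745811
  V(1,0) = exp(-r*dt) * [p*0.000000 + (1-p)*0.320845] = 0.161436
  V(1,1) = exp(-r*dt) * [p*0.320845 + (1-p)*1.745811] = 1.037729
  V(0,0) = exp(-r*dt) * [p*0.161436 + (1-p)*1.037729] = 0.602301

Answer: Price = V(0,0) = 0.6023


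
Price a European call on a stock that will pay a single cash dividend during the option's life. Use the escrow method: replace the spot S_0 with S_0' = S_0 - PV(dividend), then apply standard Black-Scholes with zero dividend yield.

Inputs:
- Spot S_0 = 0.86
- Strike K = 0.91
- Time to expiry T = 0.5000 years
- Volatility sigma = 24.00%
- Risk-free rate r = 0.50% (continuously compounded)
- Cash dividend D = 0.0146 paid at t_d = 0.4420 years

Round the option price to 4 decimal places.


PV(D) = D * exp(-r * t_d) = 0.0146 * 0.99779244 = 0.01456777
S_0' = S_0 - PV(D) = 0.8600 - 0.01456777 = 0.84543223
d1 = (ln(S_0'/K) + (r + sigma^2/2)*T) / (sigma*sqrt(T)) = -0.33408785
d2 = d1 - sigma*sqrt(T) = -0.50379347
exp(-rT) = 0.99750312
N(d1) = 0.36915664; N(d2) = 0.30720326
C = S_0' * N(d1) - K * exp(-rT) * N(d2) = 0.84543223 * 0.36915664 - 0.9100 * 0.99750312 * 0.30720326 = 0.0332

Answer: Price = 0.0332


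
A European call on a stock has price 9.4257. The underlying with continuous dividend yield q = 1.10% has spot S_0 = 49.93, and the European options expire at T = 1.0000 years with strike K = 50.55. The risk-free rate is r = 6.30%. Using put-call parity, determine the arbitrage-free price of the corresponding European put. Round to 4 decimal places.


Answer: Put price = 7.5055

Derivation:
Put-call parity: C - P = S_0 * exp(-qT) - K * exp(-rT).
S_0 * exp(-qT) = 49.9300 * 0.98906028 = 49.38377972
K * exp(-rT) = 50.5500 * 0.93894347 = 47.46359259
P = C - S*exp(-qT) + K*exp(-rT)
P = 9.4257 - 49.38377972 + 47.46359259 = 7.5055


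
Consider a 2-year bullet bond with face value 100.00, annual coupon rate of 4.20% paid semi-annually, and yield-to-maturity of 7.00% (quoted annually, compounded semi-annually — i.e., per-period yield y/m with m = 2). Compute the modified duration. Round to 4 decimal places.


Answer: Modified duration = 1.8718

Derivation:
Coupon per period c = face * coupon_rate / m = 2.100000
Periods per year m = 2; per-period yield y/m = 0.035000
Number of cashflows N = 4
Cashflows (t years, CF_t, discount factor 1/(1+y/m)^(m*t), PV):
  t = 0.5000: CF_t = 2.100000, DF = 0.966184, PV = 2.028986
  t = 1.0000: CF_t = 2.100000, DF = 0.933511, PV = 1.960372
  t = 1.5000: CF_t = 2.100000, DF = 0.901943, PV = 1.894080
  t = 2.0000: CF_t = 102.100000, DF = 0.871442, PV = 88.974251
Price P = sum_t PV_t = 94.857689
First compute Macaulay numerator sum_t t * PV_t:
  t * PV_t at t = 0.5000: 1.014493
  t * PV_t at t = 1.0000: 1.960372
  t * PV_t at t = 1.5000: 2.841120
  t * PV_t at t = 2.0000: 177.948503
Macaulay duration D = 183.764488 / 94.857689 = 1.937265
Modified duration = D / (1 + y/m) = 1.937265 / (1 + 0.035000) = 1.871754


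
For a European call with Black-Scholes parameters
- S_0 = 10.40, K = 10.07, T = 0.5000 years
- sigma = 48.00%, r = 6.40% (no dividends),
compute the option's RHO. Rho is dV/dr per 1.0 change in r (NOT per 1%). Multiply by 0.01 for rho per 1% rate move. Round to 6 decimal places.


Answer: Rho = 2.476301

Derivation:
d1 = 0.3589895669; d2 = 0.0195783119
phi(d1) = 0.3740464514; exp(-qT) = 1.0000000000; exp(-rT) = 0.9685065821
N(d2) = 0.5078101174
Rho = K*T*exp(-rT)*N(d2) = 10.0700 * 0.5000 * 0.9685065821 * 0.5078101174 = 2.476301


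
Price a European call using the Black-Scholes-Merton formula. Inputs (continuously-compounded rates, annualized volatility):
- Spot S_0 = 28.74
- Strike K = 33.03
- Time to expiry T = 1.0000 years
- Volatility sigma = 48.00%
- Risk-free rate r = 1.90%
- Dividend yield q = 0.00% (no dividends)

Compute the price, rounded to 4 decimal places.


d1 = (ln(S/K) + (r - q + 0.5*sigma^2) * T) / (sigma * sqrt(T)) = -0.01026325
d2 = d1 - sigma * sqrt(T) = -0.49026325
exp(-rT) = 0.98117936; exp(-qT) = 1.00000000
C = S_0 * exp(-qT) * N(d1) - K * exp(-rT) * N(d2)
N(d1) = 0.49590563; N(d2) = 0.31197382
C = 28.7400 * 1.00000000 * 0.49590563 - 33.0300 * 0.98117936 * 0.31197382 = 4.1418

Answer: Price = 4.1418


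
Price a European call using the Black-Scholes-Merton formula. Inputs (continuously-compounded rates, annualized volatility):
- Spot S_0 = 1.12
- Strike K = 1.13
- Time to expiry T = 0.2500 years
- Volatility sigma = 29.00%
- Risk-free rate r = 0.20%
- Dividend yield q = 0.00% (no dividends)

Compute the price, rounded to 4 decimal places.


Answer: Price = 0.0604

Derivation:
d1 = (ln(S/K) + (r - q + 0.5*sigma^2) * T) / (sigma * sqrt(T)) = 0.01464519
d2 = d1 - sigma * sqrt(T) = -0.13035481
exp(-rT) = 0.99950012; exp(-qT) = 1.00000000
C = S_0 * exp(-qT) * N(d1) - K * exp(-rT) * N(d2)
N(d1) = 0.50584238; N(d2) = 0.44814286
C = 1.1200 * 1.00000000 * 0.50584238 - 1.1300 * 0.99950012 * 0.44814286 = 0.0604


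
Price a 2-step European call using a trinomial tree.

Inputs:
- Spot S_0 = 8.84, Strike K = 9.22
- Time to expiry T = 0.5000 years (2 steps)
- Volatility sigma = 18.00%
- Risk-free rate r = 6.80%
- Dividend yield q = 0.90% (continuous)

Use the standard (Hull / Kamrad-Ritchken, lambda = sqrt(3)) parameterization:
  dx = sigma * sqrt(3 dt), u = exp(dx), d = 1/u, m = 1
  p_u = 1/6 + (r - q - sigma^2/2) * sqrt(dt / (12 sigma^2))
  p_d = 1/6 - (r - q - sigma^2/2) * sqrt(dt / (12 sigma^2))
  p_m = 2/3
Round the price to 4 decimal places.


Answer: Price = V(0,0) = 0.3993

Derivation:
dt = T/N = 0.250000; dx = sigma*sqrt(3*dt) = 0.155885
u = exp(dx) = 1.168691; d = 1/u = 0.855658
p_u = 0.200987, p_m = 0.666667, p_d = 0.132346
Discount per step: exp(-r*dt) = 0.983144
Stock lattice S(k, j) with j the centered position index:
  k=0: S(0,+0) = 8.8400
  k=1: S(1,-1) = 7.5640; S(1,+0) = 8.8400; S(1,+1) = 10.3312
  k=2: S(2,-2) = 6.4722; S(2,-1) = 7.5640; S(2,+0) = 8.8400; S(2,+1) = 10.3312; S(2,+2) = 12.0740
Terminal payoffs V(N, j) = max(S_T - K, 0):
  V(2,-2) = 0.000000; V(2,-1) = 0.000000; V(2,+0) = 0.000000; V(2,+1) = 1.111231; V(2,+2) = 2.854020
Backward induction: V(k, j) = exp(-r*dt) * [p_u * V(k+1, j+1) + p_m * V(k+1, j) + p_d * V(k+1, j-1)]
  V(1,-1) = exp(-r*dt) * [p_u*0.000000 + p_m*0.000000 + p_d*0.000000] = 0.000000
  V(1,+0) = exp(-r*dt) * [p_u*1.111231 + p_m*0.000000 + p_d*0.000000] = 0.219578
  V(1,+1) = exp(-r*dt) * [p_u*2.854020 + p_m*1.111231 + p_d*0.000000] = 1.292285
  V(0,+0) = exp(-r*dt) * [p_u*1.292285 + p_m*0.219578 + p_d*0.000000] = 0.399272


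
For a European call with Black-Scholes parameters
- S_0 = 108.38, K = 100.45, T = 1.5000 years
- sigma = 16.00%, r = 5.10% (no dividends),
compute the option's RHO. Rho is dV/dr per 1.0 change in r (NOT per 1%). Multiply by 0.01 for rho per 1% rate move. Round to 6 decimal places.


Answer: Rho = 104.934663

Derivation:
d1 = 0.8761185844; d2 = 0.6801594050
phi(d1) = 0.2717886817; exp(-qT) = 1.0000000000; exp(-rT) = 0.9263529143
N(d2) = 0.7517982333
Rho = K*T*exp(-rT)*N(d2) = 100.4500 * 1.5000 * 0.9263529143 * 0.7517982333 = 104.934663
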